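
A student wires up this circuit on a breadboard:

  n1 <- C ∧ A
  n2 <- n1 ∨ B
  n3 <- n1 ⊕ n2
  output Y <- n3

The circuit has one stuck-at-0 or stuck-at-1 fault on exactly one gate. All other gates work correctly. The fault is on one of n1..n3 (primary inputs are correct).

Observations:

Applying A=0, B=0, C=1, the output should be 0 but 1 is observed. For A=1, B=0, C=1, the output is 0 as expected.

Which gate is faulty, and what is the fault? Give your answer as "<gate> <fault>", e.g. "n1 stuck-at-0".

Fault-free values for test 1 (A=0, B=0, C=1): n1=0, n2=0, n3=0, giving Y=0. Observed 1.
Test 1: faults giving observed 1 are {n2 stuck-at-1, n3 stuck-at-1}.
Test 2 (A=1, B=0, C=1): fault-free n1=1, n2=1, n3=0 → 0; observed 0. Eliminates n3 stuck-at-1.
Only n2 stuck-at-1 is consistent with every test.

n2 stuck-at-1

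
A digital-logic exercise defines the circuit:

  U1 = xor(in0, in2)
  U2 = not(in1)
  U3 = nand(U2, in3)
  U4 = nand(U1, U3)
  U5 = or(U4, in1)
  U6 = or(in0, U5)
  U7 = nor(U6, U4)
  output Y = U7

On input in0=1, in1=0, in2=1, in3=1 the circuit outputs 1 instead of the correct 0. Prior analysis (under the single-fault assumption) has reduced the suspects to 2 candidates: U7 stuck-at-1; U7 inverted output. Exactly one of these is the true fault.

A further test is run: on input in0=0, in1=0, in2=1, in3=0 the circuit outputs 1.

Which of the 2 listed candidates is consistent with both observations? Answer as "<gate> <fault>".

Evaluate each candidate on input in0=0, in1=0, in2=1, in3=0:
  U7 stuck-at-1: U1=1, U2=1, U3=1, U4=0, U5=0, U6=0, U7=1 [stuck-at-1] → 1 — matches
  U7 inverted output: U1=1, U2=1, U3=1, U4=0, U5=0, U6=0, U7=0 [inverted output] → 0 — eliminated
Only U7 stuck-at-1 reproduces the observed 1.

U7 stuck-at-1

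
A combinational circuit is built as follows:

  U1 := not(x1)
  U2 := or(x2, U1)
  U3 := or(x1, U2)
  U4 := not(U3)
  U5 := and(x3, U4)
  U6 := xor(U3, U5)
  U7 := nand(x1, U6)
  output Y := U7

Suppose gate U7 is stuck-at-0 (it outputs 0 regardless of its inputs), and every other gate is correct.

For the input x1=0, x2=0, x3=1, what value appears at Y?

Propagate with U7 forced: U1=1, U2=1, U3=1, U4=0, U5=0, U6=1, U7=0 [stuck-at-0].
So Y = 0. (Without the fault it would be 1.)

0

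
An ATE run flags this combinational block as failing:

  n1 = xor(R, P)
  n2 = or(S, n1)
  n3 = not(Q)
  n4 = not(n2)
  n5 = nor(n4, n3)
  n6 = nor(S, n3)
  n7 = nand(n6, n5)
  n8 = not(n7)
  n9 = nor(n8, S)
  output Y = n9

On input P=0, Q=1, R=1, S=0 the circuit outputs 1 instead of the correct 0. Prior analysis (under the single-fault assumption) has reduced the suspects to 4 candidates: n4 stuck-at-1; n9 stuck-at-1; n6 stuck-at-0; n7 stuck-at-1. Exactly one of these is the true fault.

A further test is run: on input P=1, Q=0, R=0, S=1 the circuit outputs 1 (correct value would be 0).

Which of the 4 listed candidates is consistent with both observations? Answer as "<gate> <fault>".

n9 stuck-at-1

Evaluate each candidate on input P=1, Q=0, R=0, S=1:
  n4 stuck-at-1: n1=1, n2=1, n3=1, n4=1 [stuck-at-1], n5=0, n6=0, n7=1, n8=0, n9=0 → 0 — eliminated
  n9 stuck-at-1: n1=1, n2=1, n3=1, n4=0, n5=0, n6=0, n7=1, n8=0, n9=1 [stuck-at-1] → 1 — matches
  n6 stuck-at-0: n1=1, n2=1, n3=1, n4=0, n5=0, n6=0 [stuck-at-0], n7=1, n8=0, n9=0 → 0 — eliminated
  n7 stuck-at-1: n1=1, n2=1, n3=1, n4=0, n5=0, n6=0, n7=1 [stuck-at-1], n8=0, n9=0 → 0 — eliminated
Only n9 stuck-at-1 reproduces the observed 1.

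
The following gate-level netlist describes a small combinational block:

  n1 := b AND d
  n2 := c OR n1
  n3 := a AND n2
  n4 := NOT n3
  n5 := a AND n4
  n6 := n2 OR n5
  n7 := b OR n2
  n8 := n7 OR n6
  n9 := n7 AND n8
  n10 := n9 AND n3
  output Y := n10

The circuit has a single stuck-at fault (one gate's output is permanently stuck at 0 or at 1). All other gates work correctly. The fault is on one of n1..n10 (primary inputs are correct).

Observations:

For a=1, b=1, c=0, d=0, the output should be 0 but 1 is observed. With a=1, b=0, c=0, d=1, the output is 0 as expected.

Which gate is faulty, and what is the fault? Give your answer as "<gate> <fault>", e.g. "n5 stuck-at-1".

n3 stuck-at-1

Fault-free values for test 1 (a=1, b=1, c=0, d=0): n1=0, n2=0, n3=0, n4=1, n5=1, n6=1, n7=1, n8=1, n9=1, n10=0, giving Y=0. Observed 1.
Test 1: faults giving observed 1 are {n1 stuck-at-1, n2 stuck-at-1, n3 stuck-at-1, n10 stuck-at-1}.
Test 2 (a=1, b=0, c=0, d=1): fault-free n1=0, n2=0, n3=0, n4=1, n5=1, n6=1, n7=0, n8=1, n9=0, n10=0 → 0; observed 0. Eliminates n1 stuck-at-1, n2 stuck-at-1, n10 stuck-at-1.
Only n3 stuck-at-1 is consistent with every test.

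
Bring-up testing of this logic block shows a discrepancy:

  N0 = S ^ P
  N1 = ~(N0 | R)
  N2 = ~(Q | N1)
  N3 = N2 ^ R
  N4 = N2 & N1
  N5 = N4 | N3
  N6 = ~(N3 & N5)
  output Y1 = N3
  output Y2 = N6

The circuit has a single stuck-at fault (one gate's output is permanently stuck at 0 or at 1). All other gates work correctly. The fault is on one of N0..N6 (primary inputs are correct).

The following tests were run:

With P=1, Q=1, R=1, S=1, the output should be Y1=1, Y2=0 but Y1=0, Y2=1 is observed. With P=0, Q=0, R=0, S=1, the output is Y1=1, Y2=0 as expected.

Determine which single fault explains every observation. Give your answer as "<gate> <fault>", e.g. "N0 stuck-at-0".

N2 stuck-at-1

Fault-free values for test 1 (P=1, Q=1, R=1, S=1): N0=0, N1=0, N2=0, N3=1, N4=0, N5=1, N6=0, giving Y1=1, Y2=0. Observed Y1=0, Y2=1.
Test 1: faults giving observed Y1=0, Y2=1 are {N2 stuck-at-1, N3 stuck-at-0}.
Test 2 (P=0, Q=0, R=0, S=1): fault-free N0=1, N1=0, N2=1, N3=1, N4=0, N5=1, N6=0 → Y1=1, Y2=0; observed Y1=1, Y2=0. Eliminates N3 stuck-at-0.
Only N2 stuck-at-1 is consistent with every test.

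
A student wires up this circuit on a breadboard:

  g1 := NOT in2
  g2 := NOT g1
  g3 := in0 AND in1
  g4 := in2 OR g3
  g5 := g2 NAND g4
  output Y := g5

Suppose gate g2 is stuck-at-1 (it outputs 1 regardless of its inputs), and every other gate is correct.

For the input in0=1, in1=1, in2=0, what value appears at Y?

0

Propagate with g2 forced: g1=1, g2=1 [stuck-at-1], g3=1, g4=1, g5=0.
So Y = 0. (Without the fault it would be 1.)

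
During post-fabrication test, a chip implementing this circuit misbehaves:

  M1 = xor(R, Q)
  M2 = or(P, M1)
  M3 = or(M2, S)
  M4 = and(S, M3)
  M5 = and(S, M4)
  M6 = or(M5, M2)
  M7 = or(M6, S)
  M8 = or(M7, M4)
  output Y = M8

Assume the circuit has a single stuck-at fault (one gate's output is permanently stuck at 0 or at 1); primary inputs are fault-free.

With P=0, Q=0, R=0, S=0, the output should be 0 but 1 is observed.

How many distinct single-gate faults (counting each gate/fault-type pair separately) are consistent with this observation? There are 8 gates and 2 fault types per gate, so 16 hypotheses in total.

7

Fault-free: M1=0, M2=0, M3=0, M4=0, M5=0, M6=0, M7=0, M8=0 → 0. Observed 1.
  M1: stuck-at-1 ✓; others ✗
  M2: stuck-at-1 ✓; others ✗
  M3: none of the 2 fault types match ✗
  M4: stuck-at-1 ✓; others ✗
  M5: stuck-at-1 ✓; others ✗
  M6: stuck-at-1 ✓; others ✗
  M7: stuck-at-1 ✓; others ✗
  M8: stuck-at-1 ✓; others ✗
Consistent faults: {M1 stuck-at-1, M2 stuck-at-1, M4 stuck-at-1, M5 stuck-at-1, M6 stuck-at-1, M7 stuck-at-1, M8 stuck-at-1} — 7 in all.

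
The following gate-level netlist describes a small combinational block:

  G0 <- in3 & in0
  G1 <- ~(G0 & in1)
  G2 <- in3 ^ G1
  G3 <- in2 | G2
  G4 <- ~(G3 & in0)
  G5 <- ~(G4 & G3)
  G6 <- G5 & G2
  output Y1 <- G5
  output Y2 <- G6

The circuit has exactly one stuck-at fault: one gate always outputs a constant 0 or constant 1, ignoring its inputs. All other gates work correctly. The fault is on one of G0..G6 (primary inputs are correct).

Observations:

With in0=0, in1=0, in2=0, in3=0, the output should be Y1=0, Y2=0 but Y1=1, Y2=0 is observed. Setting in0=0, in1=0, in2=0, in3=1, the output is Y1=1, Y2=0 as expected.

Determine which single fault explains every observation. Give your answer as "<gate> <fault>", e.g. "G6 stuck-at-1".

Fault-free values for test 1 (in0=0, in1=0, in2=0, in3=0): G0=0, G1=1, G2=1, G3=1, G4=1, G5=0, G6=0, giving Y1=0, Y2=0. Observed Y1=1, Y2=0.
Test 1: faults giving observed Y1=1, Y2=0 are {G1 stuck-at-0, G2 stuck-at-0}.
Test 2 (in0=0, in1=0, in2=0, in3=1): fault-free G0=0, G1=1, G2=0, G3=0, G4=1, G5=1, G6=0 → Y1=1, Y2=0; observed Y1=1, Y2=0. Eliminates G1 stuck-at-0.
Only G2 stuck-at-0 is consistent with every test.

G2 stuck-at-0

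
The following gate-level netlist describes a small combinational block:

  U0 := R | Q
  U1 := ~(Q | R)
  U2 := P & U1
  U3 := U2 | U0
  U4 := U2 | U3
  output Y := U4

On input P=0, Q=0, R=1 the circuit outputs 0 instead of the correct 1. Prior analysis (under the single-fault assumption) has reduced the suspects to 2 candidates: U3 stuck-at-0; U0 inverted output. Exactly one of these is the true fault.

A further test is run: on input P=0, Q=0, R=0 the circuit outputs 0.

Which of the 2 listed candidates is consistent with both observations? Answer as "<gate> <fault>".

Evaluate each candidate on input P=0, Q=0, R=0:
  U3 stuck-at-0: U0=0, U1=1, U2=0, U3=0 [stuck-at-0], U4=0 → 0 — matches
  U0 inverted output: U0=1 [inverted output], U1=1, U2=0, U3=1, U4=1 → 1 — eliminated
Only U3 stuck-at-0 reproduces the observed 0.

U3 stuck-at-0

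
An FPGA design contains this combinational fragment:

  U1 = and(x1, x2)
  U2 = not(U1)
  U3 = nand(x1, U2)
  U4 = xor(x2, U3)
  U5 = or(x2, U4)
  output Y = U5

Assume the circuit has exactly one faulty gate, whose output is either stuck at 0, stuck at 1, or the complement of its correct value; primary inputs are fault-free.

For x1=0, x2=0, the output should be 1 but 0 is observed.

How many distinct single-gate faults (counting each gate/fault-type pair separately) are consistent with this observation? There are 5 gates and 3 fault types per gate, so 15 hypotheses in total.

Fault-free: U1=0, U2=1, U3=1, U4=1, U5=1 → 1. Observed 0.
  U1: none of the 3 fault types match ✗
  U2: none of the 3 fault types match ✗
  U3: stuck-at-0, inverted output ✓; others ✗
  U4: stuck-at-0, inverted output ✓; others ✗
  U5: stuck-at-0, inverted output ✓; others ✗
Consistent faults: {U3 stuck-at-0, U3 inverted output, U4 stuck-at-0, U4 inverted output, U5 stuck-at-0, U5 inverted output} — 6 in all.

6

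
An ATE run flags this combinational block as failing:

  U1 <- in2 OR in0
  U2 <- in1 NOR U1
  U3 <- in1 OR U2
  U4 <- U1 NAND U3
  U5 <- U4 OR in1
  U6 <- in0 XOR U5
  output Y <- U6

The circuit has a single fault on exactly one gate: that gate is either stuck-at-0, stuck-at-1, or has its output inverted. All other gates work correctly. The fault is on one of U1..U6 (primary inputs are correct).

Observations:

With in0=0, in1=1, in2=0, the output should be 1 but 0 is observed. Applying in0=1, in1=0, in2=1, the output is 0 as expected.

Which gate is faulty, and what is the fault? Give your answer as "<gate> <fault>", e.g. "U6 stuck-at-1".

U6 stuck-at-0

Fault-free values for test 1 (in0=0, in1=1, in2=0): U1=0, U2=0, U3=1, U4=1, U5=1, U6=1, giving Y=1. Observed 0.
Test 1: faults giving observed 0 are {U5 stuck-at-0, U5 inverted output, U6 stuck-at-0, U6 inverted output}.
Test 2 (in0=1, in1=0, in2=1): fault-free U1=1, U2=0, U3=0, U4=1, U5=1, U6=0 → 0; observed 0. Eliminates U5 stuck-at-0, U5 inverted output, U6 inverted output.
Only U6 stuck-at-0 is consistent with every test.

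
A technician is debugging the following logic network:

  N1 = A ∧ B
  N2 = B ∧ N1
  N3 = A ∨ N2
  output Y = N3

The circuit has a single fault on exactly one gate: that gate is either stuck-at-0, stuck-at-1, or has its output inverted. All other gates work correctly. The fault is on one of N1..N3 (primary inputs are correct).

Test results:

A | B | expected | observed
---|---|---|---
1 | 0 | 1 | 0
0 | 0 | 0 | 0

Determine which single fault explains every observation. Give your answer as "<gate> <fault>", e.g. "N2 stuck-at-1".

Fault-free values for test 1 (A=1, B=0): N1=0, N2=0, N3=1, giving Y=1. Observed 0.
Test 1: faults giving observed 0 are {N3 stuck-at-0, N3 inverted output}.
Test 2 (A=0, B=0): fault-free N1=0, N2=0, N3=0 → 0; observed 0. Eliminates N3 inverted output.
Only N3 stuck-at-0 is consistent with every test.

N3 stuck-at-0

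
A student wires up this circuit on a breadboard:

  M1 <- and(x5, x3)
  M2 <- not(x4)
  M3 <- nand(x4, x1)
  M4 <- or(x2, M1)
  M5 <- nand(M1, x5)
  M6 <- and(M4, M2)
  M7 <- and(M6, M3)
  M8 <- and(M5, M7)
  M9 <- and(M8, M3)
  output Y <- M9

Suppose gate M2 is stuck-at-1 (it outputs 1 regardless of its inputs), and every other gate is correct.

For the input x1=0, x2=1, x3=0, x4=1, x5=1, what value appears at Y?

1

Propagate with M2 forced: M1=0, M2=1 [stuck-at-1], M3=1, M4=1, M5=1, M6=1, M7=1, M8=1, M9=1.
So Y = 1. (Without the fault it would be 0.)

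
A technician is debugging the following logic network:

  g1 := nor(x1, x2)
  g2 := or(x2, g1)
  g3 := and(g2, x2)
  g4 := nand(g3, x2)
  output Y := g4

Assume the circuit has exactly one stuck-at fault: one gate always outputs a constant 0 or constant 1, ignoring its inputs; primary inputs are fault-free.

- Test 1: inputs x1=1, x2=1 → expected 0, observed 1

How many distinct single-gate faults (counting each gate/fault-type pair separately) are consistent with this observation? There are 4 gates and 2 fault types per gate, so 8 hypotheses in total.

Fault-free: g1=0, g2=1, g3=1, g4=0 → 0. Observed 1.
  g1 stuck-at-0: output 0 ✗
  g1 stuck-at-1: output 0 ✗
  g2 stuck-at-0: output 1 ✓
  g2 stuck-at-1: output 0 ✗
  g3 stuck-at-0: output 1 ✓
  g3 stuck-at-1: output 0 ✗
  g4 stuck-at-0: output 0 ✗
  g4 stuck-at-1: output 1 ✓
Consistent faults: {g2 stuck-at-0, g3 stuck-at-0, g4 stuck-at-1} — 3 in all.

3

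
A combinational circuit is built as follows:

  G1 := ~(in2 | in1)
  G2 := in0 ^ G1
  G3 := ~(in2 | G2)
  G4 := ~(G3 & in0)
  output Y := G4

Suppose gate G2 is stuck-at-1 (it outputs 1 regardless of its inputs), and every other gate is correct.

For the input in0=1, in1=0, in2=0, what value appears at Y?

Propagate with G2 forced: G1=1, G2=1 [stuck-at-1], G3=0, G4=1.
So Y = 1. (Without the fault it would be 0.)

1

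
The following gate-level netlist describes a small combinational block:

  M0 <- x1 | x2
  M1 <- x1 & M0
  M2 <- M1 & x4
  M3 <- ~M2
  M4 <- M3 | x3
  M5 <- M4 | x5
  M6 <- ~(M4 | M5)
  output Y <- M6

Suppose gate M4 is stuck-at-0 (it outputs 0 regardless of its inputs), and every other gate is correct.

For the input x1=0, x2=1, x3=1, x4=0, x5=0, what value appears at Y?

Propagate with M4 forced: M0=1, M1=0, M2=0, M3=1, M4=0 [stuck-at-0], M5=0, M6=1.
So Y = 1. (Without the fault it would be 0.)

1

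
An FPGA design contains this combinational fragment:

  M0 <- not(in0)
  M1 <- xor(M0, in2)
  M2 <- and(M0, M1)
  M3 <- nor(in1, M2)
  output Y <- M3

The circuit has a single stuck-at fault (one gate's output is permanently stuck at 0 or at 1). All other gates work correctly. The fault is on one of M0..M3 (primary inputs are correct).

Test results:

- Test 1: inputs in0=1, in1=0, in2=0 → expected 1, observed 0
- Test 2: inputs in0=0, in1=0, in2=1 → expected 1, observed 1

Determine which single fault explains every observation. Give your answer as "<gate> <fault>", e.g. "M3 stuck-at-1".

Fault-free values for test 1 (in0=1, in1=0, in2=0): M0=0, M1=0, M2=0, M3=1, giving Y=1. Observed 0.
Test 1: faults giving observed 0 are {M0 stuck-at-1, M2 stuck-at-1, M3 stuck-at-0}.
Test 2 (in0=0, in1=0, in2=1): fault-free M0=1, M1=0, M2=0, M3=1 → 1; observed 1. Eliminates M2 stuck-at-1, M3 stuck-at-0.
Only M0 stuck-at-1 is consistent with every test.

M0 stuck-at-1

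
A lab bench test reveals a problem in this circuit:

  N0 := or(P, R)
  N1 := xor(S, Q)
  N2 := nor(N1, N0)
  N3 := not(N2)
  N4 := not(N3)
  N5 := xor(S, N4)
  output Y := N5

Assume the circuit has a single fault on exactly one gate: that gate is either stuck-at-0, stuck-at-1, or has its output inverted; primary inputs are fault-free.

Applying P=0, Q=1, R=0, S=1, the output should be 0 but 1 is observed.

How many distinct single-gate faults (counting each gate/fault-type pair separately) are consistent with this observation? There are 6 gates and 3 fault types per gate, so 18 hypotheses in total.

12

Fault-free: N0=0, N1=0, N2=1, N3=0, N4=1, N5=0 → 0. Observed 1.
  N0: stuck-at-1, inverted output ✓; others ✗
  N1: stuck-at-1, inverted output ✓; others ✗
  N2: stuck-at-0, inverted output ✓; others ✗
  N3: stuck-at-1, inverted output ✓; others ✗
  N4: stuck-at-0, inverted output ✓; others ✗
  N5: stuck-at-1, inverted output ✓; others ✗
Consistent faults: {N0 stuck-at-1, N0 inverted output, N1 stuck-at-1, N1 inverted output, N2 stuck-at-0, N2 inverted output, N3 stuck-at-1, N3 inverted output, N4 stuck-at-0, N4 inverted output, N5 stuck-at-1, N5 inverted output} — 12 in all.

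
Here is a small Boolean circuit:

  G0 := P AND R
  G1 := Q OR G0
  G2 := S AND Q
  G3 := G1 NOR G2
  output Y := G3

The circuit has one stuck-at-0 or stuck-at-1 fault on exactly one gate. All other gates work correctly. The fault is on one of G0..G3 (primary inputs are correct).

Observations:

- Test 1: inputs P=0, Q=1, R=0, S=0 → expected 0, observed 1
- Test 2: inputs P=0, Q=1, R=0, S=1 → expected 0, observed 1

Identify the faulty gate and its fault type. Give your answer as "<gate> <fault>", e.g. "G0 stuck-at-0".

Fault-free values for test 1 (P=0, Q=1, R=0, S=0): G0=0, G1=1, G2=0, G3=0, giving Y=0. Observed 1.
Test 1: faults giving observed 1 are {G1 stuck-at-0, G3 stuck-at-1}.
Test 2 (P=0, Q=1, R=0, S=1): fault-free G0=0, G1=1, G2=1, G3=0 → 0; observed 1. Eliminates G1 stuck-at-0.
Only G3 stuck-at-1 is consistent with every test.

G3 stuck-at-1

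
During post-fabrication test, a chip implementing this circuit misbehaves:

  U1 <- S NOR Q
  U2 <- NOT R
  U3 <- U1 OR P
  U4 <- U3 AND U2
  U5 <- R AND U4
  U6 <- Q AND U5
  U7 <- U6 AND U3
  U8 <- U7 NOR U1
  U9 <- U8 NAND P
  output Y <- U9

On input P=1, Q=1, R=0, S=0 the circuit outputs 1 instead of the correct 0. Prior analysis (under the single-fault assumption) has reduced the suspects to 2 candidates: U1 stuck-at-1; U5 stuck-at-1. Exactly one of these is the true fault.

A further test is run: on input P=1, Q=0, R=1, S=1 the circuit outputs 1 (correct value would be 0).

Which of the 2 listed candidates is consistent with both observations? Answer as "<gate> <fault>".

U1 stuck-at-1

Evaluate each candidate on input P=1, Q=0, R=1, S=1:
  U1 stuck-at-1: U1=1 [stuck-at-1], U2=0, U3=1, U4=0, U5=0, U6=0, U7=0, U8=0, U9=1 → 1 — matches
  U5 stuck-at-1: U1=0, U2=0, U3=1, U4=0, U5=1 [stuck-at-1], U6=0, U7=0, U8=1, U9=0 → 0 — eliminated
Only U1 stuck-at-1 reproduces the observed 1.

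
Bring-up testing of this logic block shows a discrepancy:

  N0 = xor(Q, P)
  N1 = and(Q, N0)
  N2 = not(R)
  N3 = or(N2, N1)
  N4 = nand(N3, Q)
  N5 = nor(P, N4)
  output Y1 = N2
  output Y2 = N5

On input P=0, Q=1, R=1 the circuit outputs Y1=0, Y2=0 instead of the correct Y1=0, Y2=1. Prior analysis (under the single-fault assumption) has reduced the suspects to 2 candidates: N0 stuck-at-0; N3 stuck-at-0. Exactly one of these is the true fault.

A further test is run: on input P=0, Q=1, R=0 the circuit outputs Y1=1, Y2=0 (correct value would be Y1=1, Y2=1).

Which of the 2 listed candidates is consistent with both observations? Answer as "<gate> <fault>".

N3 stuck-at-0

Evaluate each candidate on input P=0, Q=1, R=0:
  N0 stuck-at-0: N0=0 [stuck-at-0], N1=0, N2=1, N3=1, N4=0, N5=1 → Y1=1, Y2=1 — eliminated
  N3 stuck-at-0: N0=1, N1=1, N2=1, N3=0 [stuck-at-0], N4=1, N5=0 → Y1=1, Y2=0 — matches
Only N3 stuck-at-0 reproduces the observed Y1=1, Y2=0.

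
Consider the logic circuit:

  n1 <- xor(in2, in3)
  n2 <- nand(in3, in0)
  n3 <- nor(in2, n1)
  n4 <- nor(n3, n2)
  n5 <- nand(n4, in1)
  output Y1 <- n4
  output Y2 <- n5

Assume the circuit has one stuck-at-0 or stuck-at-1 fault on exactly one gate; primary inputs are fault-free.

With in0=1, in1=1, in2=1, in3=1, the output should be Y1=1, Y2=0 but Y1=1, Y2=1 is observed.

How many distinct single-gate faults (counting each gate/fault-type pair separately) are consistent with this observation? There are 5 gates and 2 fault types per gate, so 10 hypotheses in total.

1

Fault-free: n1=0, n2=0, n3=0, n4=1, n5=0 → Y1=1, Y2=0. Observed Y1=1, Y2=1.
  n1 stuck-at-0: output Y1=1, Y2=0 ✗
  n1 stuck-at-1: output Y1=1, Y2=0 ✗
  n2 stuck-at-0: output Y1=1, Y2=0 ✗
  n2 stuck-at-1: output Y1=0, Y2=1 ✗
  n3 stuck-at-0: output Y1=1, Y2=0 ✗
  n3 stuck-at-1: output Y1=0, Y2=1 ✗
  n4 stuck-at-0: output Y1=0, Y2=1 ✗
  n4 stuck-at-1: output Y1=1, Y2=0 ✗
  n5 stuck-at-0: output Y1=1, Y2=0 ✗
  n5 stuck-at-1: output Y1=1, Y2=1 ✓
Consistent faults: {n5 stuck-at-1} — 1 in all.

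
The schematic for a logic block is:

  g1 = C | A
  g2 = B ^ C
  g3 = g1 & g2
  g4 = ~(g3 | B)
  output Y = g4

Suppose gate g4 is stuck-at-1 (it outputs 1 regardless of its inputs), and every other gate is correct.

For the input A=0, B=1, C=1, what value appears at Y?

Propagate with g4 forced: g1=1, g2=0, g3=0, g4=1 [stuck-at-1].
So Y = 1. (Without the fault it would be 0.)

1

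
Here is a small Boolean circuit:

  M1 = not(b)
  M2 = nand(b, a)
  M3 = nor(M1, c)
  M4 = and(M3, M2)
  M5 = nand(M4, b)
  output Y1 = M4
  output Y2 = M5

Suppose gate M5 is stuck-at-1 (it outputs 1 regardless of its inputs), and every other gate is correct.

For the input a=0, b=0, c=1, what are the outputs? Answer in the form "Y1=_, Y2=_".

Y1=0, Y2=1

Propagate with M5 forced: M1=1, M2=1, M3=0, M4=0, M5=1 [stuck-at-1].
So the outputs are Y1=0, Y2=1. (Same as the fault-free value — the fault is masked on this input.)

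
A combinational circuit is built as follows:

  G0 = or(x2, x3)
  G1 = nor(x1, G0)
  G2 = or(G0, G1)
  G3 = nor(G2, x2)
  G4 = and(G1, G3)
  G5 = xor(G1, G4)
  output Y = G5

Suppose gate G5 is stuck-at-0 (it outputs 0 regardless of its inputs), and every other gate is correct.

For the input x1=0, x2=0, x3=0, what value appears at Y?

0

Propagate with G5 forced: G0=0, G1=1, G2=1, G3=0, G4=0, G5=0 [stuck-at-0].
So Y = 0. (Without the fault it would be 1.)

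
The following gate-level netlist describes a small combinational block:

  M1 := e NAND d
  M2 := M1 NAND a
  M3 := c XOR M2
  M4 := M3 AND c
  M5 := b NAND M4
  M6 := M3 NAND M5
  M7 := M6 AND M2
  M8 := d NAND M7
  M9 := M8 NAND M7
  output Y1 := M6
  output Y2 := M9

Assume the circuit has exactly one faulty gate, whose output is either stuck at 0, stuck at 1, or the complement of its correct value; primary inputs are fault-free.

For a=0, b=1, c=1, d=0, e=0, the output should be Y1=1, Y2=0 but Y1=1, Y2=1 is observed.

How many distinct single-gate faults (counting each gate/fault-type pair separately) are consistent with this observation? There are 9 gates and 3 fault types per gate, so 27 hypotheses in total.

8

Fault-free: M1=1, M2=1, M3=0, M4=0, M5=1, M6=1, M7=1, M8=1, M9=0 → Y1=1, Y2=0. Observed Y1=1, Y2=1.
  M1: none of the 3 fault types match ✗
  M2: stuck-at-0, inverted output ✓; others ✗
  M3: none of the 3 fault types match ✗
  M4: none of the 3 fault types match ✗
  M5: none of the 3 fault types match ✗
  M6: none of the 3 fault types match ✗
  M7: stuck-at-0, inverted output ✓; others ✗
  M8: stuck-at-0, inverted output ✓; others ✗
  M9: stuck-at-1, inverted output ✓; others ✗
Consistent faults: {M2 stuck-at-0, M2 inverted output, M7 stuck-at-0, M7 inverted output, M8 stuck-at-0, M8 inverted output, M9 stuck-at-1, M9 inverted output} — 8 in all.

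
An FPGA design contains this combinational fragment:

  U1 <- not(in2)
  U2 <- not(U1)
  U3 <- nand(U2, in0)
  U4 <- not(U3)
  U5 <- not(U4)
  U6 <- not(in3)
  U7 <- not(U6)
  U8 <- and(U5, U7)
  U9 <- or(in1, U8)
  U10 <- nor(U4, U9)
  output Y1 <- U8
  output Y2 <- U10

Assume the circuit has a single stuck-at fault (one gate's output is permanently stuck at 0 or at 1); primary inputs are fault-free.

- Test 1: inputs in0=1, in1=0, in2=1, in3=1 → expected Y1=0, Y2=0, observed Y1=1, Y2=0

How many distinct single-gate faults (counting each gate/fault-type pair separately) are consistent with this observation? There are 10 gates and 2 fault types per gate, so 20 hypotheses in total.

Fault-free: U1=0, U2=1, U3=0, U4=1, U5=0, U6=0, U7=1, U8=0, U9=0, U10=0 → Y1=0, Y2=0. Observed Y1=1, Y2=0.
  U1: stuck-at-1 ✓; others ✗
  U2: stuck-at-0 ✓; others ✗
  U3: stuck-at-1 ✓; others ✗
  U4: stuck-at-0 ✓; others ✗
  U5: stuck-at-1 ✓; others ✗
  U6: none of the 2 fault types match ✗
  U7: none of the 2 fault types match ✗
  U8: stuck-at-1 ✓; others ✗
  U9: none of the 2 fault types match ✗
  U10: none of the 2 fault types match ✗
Consistent faults: {U1 stuck-at-1, U2 stuck-at-0, U3 stuck-at-1, U4 stuck-at-0, U5 stuck-at-1, U8 stuck-at-1} — 6 in all.

6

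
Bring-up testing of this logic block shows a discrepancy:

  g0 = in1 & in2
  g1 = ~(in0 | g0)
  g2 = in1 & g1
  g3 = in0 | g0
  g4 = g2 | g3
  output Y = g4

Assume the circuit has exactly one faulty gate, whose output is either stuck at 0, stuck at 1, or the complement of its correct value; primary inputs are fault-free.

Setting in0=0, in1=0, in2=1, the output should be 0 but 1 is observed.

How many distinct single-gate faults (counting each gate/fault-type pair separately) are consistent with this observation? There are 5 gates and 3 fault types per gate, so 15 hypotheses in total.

Fault-free: g0=0, g1=1, g2=0, g3=0, g4=0 → 0. Observed 1.
  g0: stuck-at-1, inverted output ✓; others ✗
  g1: none of the 3 fault types match ✗
  g2: stuck-at-1, inverted output ✓; others ✗
  g3: stuck-at-1, inverted output ✓; others ✗
  g4: stuck-at-1, inverted output ✓; others ✗
Consistent faults: {g0 stuck-at-1, g0 inverted output, g2 stuck-at-1, g2 inverted output, g3 stuck-at-1, g3 inverted output, g4 stuck-at-1, g4 inverted output} — 8 in all.

8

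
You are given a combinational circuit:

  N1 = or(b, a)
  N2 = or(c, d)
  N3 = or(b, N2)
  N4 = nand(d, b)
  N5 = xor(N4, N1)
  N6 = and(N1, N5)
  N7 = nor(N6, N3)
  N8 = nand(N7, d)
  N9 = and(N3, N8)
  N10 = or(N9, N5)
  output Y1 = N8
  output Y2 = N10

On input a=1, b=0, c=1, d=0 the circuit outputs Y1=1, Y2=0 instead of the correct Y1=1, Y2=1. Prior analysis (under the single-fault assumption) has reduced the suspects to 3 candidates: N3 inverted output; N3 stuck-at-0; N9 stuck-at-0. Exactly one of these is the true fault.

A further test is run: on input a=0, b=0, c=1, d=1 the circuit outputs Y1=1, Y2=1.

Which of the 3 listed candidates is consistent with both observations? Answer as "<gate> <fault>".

N9 stuck-at-0

Evaluate each candidate on input a=0, b=0, c=1, d=1:
  N3 inverted output: N1=0, N2=1, N3=0 [inverted output], N4=1, N5=1, N6=0, N7=1, N8=0, N9=0, N10=1 → Y1=0, Y2=1 — eliminated
  N3 stuck-at-0: N1=0, N2=1, N3=0 [stuck-at-0], N4=1, N5=1, N6=0, N7=1, N8=0, N9=0, N10=1 → Y1=0, Y2=1 — eliminated
  N9 stuck-at-0: N1=0, N2=1, N3=1, N4=1, N5=1, N6=0, N7=0, N8=1, N9=0 [stuck-at-0], N10=1 → Y1=1, Y2=1 — matches
Only N9 stuck-at-0 reproduces the observed Y1=1, Y2=1.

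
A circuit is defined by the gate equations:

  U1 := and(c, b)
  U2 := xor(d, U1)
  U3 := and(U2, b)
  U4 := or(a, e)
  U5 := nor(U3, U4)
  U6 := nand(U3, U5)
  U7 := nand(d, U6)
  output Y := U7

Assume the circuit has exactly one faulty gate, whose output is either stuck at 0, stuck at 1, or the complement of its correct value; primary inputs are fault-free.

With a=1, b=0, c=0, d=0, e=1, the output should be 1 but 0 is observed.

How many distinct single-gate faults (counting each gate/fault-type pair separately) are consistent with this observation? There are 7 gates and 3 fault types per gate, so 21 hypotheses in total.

Fault-free: U1=0, U2=0, U3=0, U4=1, U5=0, U6=1, U7=1 → 1. Observed 0.
  U1: none of the 3 fault types match ✗
  U2: none of the 3 fault types match ✗
  U3: none of the 3 fault types match ✗
  U4: none of the 3 fault types match ✗
  U5: none of the 3 fault types match ✗
  U6: none of the 3 fault types match ✗
  U7: stuck-at-0, inverted output ✓; others ✗
Consistent faults: {U7 stuck-at-0, U7 inverted output} — 2 in all.

2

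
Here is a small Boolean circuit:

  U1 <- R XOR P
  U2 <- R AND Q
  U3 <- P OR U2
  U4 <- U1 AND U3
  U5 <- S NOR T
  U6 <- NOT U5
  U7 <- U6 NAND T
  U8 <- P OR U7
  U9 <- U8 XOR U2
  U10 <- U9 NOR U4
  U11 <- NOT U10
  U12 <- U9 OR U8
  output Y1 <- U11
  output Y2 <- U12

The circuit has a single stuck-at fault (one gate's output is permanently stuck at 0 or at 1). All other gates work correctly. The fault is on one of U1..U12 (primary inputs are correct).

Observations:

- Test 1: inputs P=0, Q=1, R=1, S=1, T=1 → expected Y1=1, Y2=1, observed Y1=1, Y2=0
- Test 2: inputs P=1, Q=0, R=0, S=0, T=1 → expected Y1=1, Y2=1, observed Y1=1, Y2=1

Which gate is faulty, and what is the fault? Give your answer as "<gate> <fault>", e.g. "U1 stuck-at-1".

U9 stuck-at-0

Fault-free values for test 1 (P=0, Q=1, R=1, S=1, T=1): U1=1, U2=1, U3=1, U4=1, U5=0, U6=1, U7=0, U8=0, U9=1, U10=0, U11=1, U12=1, giving Y1=1, Y2=1. Observed Y1=1, Y2=0.
Test 1: faults giving observed Y1=1, Y2=0 are {U9 stuck-at-0, U12 stuck-at-0}.
Test 2 (P=1, Q=0, R=0, S=0, T=1): fault-free U1=1, U2=0, U3=1, U4=1, U5=0, U6=1, U7=0, U8=1, U9=1, U10=0, U11=1, U12=1 → Y1=1, Y2=1; observed Y1=1, Y2=1. Eliminates U12 stuck-at-0.
Only U9 stuck-at-0 is consistent with every test.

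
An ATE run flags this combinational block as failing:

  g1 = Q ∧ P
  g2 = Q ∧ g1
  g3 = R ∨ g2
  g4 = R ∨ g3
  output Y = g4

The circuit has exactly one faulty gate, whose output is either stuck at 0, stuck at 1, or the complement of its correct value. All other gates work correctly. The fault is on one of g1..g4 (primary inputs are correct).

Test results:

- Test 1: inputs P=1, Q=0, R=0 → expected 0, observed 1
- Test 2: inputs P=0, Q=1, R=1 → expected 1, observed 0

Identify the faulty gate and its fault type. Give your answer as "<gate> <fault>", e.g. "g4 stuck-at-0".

Fault-free values for test 1 (P=1, Q=0, R=0): g1=0, g2=0, g3=0, g4=0, giving Y=0. Observed 1.
Test 1: faults giving observed 1 are {g2 stuck-at-1, g2 inverted output, g3 stuck-at-1, g3 inverted output, g4 stuck-at-1, g4 inverted output}.
Test 2 (P=0, Q=1, R=1): fault-free g1=0, g2=0, g3=1, g4=1 → 1; observed 0. Eliminates g2 stuck-at-1, g2 inverted output, g3 stuck-at-1, g3 inverted output, g4 stuck-at-1.
Only g4 inverted output is consistent with every test.

g4 inverted output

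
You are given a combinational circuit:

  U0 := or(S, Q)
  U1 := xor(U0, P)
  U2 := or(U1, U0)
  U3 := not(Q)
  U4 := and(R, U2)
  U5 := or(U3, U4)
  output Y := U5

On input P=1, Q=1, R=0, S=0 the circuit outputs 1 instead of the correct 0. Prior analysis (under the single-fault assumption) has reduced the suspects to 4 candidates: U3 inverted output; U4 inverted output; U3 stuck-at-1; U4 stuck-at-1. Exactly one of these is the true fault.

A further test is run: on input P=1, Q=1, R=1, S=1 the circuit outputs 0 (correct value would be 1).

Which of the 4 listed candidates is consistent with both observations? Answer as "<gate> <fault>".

Evaluate each candidate on input P=1, Q=1, R=1, S=1:
  U3 inverted output: U0=1, U1=0, U2=1, U3=1 [inverted output], U4=1, U5=1 → 1 — eliminated
  U4 inverted output: U0=1, U1=0, U2=1, U3=0, U4=0 [inverted output], U5=0 → 0 — matches
  U3 stuck-at-1: U0=1, U1=0, U2=1, U3=1 [stuck-at-1], U4=1, U5=1 → 1 — eliminated
  U4 stuck-at-1: U0=1, U1=0, U2=1, U3=0, U4=1 [stuck-at-1], U5=1 → 1 — eliminated
Only U4 inverted output reproduces the observed 0.

U4 inverted output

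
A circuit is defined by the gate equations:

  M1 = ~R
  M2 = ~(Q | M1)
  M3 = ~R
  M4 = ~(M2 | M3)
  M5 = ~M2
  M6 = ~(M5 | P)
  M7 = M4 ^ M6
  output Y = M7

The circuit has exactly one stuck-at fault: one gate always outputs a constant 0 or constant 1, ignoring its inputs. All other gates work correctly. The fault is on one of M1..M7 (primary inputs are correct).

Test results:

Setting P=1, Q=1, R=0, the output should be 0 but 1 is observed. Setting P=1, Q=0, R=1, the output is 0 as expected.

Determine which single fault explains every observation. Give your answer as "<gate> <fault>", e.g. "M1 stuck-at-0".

M3 stuck-at-0

Fault-free values for test 1 (P=1, Q=1, R=0): M1=1, M2=0, M3=1, M4=0, M5=1, M6=0, M7=0, giving Y=0. Observed 1.
Test 1: faults giving observed 1 are {M3 stuck-at-0, M4 stuck-at-1, M6 stuck-at-1, M7 stuck-at-1}.
Test 2 (P=1, Q=0, R=1): fault-free M1=0, M2=1, M3=0, M4=0, M5=0, M6=0, M7=0 → 0; observed 0. Eliminates M4 stuck-at-1, M6 stuck-at-1, M7 stuck-at-1.
Only M3 stuck-at-0 is consistent with every test.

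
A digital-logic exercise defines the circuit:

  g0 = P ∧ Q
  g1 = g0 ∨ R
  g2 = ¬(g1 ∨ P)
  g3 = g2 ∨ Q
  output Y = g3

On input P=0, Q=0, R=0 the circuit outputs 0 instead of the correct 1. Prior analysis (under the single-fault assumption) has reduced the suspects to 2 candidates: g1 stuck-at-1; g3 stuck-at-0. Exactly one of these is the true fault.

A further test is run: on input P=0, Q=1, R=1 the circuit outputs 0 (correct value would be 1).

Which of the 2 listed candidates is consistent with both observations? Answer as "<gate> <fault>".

Evaluate each candidate on input P=0, Q=1, R=1:
  g1 stuck-at-1: g0=0, g1=1 [stuck-at-1], g2=0, g3=1 → 1 — eliminated
  g3 stuck-at-0: g0=0, g1=1, g2=0, g3=0 [stuck-at-0] → 0 — matches
Only g3 stuck-at-0 reproduces the observed 0.

g3 stuck-at-0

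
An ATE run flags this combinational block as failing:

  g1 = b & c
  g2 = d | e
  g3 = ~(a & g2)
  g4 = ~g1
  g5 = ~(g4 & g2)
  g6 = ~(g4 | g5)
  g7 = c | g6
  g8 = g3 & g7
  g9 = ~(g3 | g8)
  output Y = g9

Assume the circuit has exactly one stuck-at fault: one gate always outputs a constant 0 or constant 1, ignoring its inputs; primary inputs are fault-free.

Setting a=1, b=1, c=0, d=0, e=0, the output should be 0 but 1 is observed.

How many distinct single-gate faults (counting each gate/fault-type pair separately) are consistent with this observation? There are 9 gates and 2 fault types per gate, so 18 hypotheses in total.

3

Fault-free: g1=0, g2=0, g3=1, g4=1, g5=1, g6=0, g7=0, g8=0, g9=0 → 0. Observed 1.
  g1: none of the 2 fault types match ✗
  g2: stuck-at-1 ✓; others ✗
  g3: stuck-at-0 ✓; others ✗
  g4: none of the 2 fault types match ✗
  g5: none of the 2 fault types match ✗
  g6: none of the 2 fault types match ✗
  g7: none of the 2 fault types match ✗
  g8: none of the 2 fault types match ✗
  g9: stuck-at-1 ✓; others ✗
Consistent faults: {g2 stuck-at-1, g3 stuck-at-0, g9 stuck-at-1} — 3 in all.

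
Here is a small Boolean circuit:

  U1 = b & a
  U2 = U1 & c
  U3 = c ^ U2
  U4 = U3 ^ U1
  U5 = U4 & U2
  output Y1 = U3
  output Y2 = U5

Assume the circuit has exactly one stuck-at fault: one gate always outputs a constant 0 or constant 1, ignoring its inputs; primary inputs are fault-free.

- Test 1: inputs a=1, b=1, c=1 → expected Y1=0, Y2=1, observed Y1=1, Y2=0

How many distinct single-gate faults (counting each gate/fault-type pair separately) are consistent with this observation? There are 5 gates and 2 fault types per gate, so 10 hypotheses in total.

3

Fault-free: U1=1, U2=1, U3=0, U4=1, U5=1 → Y1=0, Y2=1. Observed Y1=1, Y2=0.
  U1 stuck-at-0: output Y1=1, Y2=0 ✓
  U1 stuck-at-1: output Y1=0, Y2=1 ✗
  U2 stuck-at-0: output Y1=1, Y2=0 ✓
  U2 stuck-at-1: output Y1=0, Y2=1 ✗
  U3 stuck-at-0: output Y1=0, Y2=1 ✗
  U3 stuck-at-1: output Y1=1, Y2=0 ✓
  U4 stuck-at-0: output Y1=0, Y2=0 ✗
  U4 stuck-at-1: output Y1=0, Y2=1 ✗
  U5 stuck-at-0: output Y1=0, Y2=0 ✗
  U5 stuck-at-1: output Y1=0, Y2=1 ✗
Consistent faults: {U1 stuck-at-0, U2 stuck-at-0, U3 stuck-at-1} — 3 in all.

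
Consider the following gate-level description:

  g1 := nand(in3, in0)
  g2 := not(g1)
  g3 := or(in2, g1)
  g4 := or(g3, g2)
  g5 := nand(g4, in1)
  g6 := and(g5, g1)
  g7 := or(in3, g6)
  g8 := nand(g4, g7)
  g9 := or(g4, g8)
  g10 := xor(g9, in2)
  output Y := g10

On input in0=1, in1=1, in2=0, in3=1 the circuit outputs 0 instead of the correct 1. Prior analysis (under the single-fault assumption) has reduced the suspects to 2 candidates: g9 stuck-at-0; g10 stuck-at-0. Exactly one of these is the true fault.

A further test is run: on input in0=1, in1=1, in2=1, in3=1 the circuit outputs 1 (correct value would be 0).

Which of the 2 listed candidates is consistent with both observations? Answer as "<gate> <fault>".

Evaluate each candidate on input in0=1, in1=1, in2=1, in3=1:
  g9 stuck-at-0: g1=0, g2=1, g3=1, g4=1, g5=0, g6=0, g7=1, g8=0, g9=0 [stuck-at-0], g10=1 → 1 — matches
  g10 stuck-at-0: g1=0, g2=1, g3=1, g4=1, g5=0, g6=0, g7=1, g8=0, g9=1, g10=0 [stuck-at-0] → 0 — eliminated
Only g9 stuck-at-0 reproduces the observed 1.

g9 stuck-at-0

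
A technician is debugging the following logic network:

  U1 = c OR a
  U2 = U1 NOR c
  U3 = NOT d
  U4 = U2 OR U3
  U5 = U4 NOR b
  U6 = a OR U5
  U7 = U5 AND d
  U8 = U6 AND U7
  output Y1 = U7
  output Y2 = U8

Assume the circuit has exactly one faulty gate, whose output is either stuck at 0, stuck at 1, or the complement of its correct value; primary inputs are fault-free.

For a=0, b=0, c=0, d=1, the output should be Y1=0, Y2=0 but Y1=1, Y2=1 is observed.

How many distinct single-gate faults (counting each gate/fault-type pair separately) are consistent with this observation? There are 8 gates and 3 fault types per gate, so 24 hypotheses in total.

Fault-free: U1=0, U2=1, U3=0, U4=1, U5=0, U6=0, U7=0, U8=0 → Y1=0, Y2=0. Observed Y1=1, Y2=1.
  U1: stuck-at-1, inverted output ✓; others ✗
  U2: stuck-at-0, inverted output ✓; others ✗
  U3: none of the 3 fault types match ✗
  U4: stuck-at-0, inverted output ✓; others ✗
  U5: stuck-at-1, inverted output ✓; others ✗
  U6: none of the 3 fault types match ✗
  U7: none of the 3 fault types match ✗
  U8: none of the 3 fault types match ✗
Consistent faults: {U1 stuck-at-1, U1 inverted output, U2 stuck-at-0, U2 inverted output, U4 stuck-at-0, U4 inverted output, U5 stuck-at-1, U5 inverted output} — 8 in all.

8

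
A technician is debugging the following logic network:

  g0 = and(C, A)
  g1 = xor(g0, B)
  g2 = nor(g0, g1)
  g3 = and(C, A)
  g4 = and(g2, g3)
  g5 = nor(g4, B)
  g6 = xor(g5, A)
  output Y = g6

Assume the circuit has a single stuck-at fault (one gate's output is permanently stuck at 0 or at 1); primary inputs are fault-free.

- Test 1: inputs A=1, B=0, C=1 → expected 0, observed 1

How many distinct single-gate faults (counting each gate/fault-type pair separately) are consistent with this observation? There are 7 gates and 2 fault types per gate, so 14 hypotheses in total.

5

Fault-free: g0=1, g1=1, g2=0, g3=1, g4=0, g5=1, g6=0 → 0. Observed 1.
  g0 stuck-at-0: output 1 ✓
  g0 stuck-at-1: output 0 ✗
  g1 stuck-at-0: output 0 ✗
  g1 stuck-at-1: output 0 ✗
  g2 stuck-at-0: output 0 ✗
  g2 stuck-at-1: output 1 ✓
  g3 stuck-at-0: output 0 ✗
  g3 stuck-at-1: output 0 ✗
  g4 stuck-at-0: output 0 ✗
  g4 stuck-at-1: output 1 ✓
  g5 stuck-at-0: output 1 ✓
  g5 stuck-at-1: output 0 ✗
  g6 stuck-at-0: output 0 ✗
  g6 stuck-at-1: output 1 ✓
Consistent faults: {g0 stuck-at-0, g2 stuck-at-1, g4 stuck-at-1, g5 stuck-at-0, g6 stuck-at-1} — 5 in all.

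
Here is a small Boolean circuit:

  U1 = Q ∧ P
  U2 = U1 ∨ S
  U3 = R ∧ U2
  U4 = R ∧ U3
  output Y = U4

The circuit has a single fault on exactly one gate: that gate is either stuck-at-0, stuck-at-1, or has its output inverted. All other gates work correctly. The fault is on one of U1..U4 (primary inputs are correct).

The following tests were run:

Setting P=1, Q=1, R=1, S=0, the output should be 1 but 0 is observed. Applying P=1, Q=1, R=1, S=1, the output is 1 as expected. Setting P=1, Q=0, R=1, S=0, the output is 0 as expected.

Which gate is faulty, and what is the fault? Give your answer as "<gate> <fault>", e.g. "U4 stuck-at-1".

U1 stuck-at-0

Fault-free values for test 1 (P=1, Q=1, R=1, S=0): U1=1, U2=1, U3=1, U4=1, giving Y=1. Observed 0.
Test 1: faults giving observed 0 are {U1 stuck-at-0, U1 inverted output, U2 stuck-at-0, U2 inverted output, U3 stuck-at-0, U3 inverted output, U4 stuck-at-0, U4 inverted output}.
Test 2 (P=1, Q=1, R=1, S=1): fault-free U1=1, U2=1, U3=1, U4=1 → 1; observed 1. Eliminates U2 stuck-at-0, U2 inverted output, U3 stuck-at-0, U3 inverted output, U4 stuck-at-0, U4 inverted output.
Test 3 (P=1, Q=0, R=1, S=0): fault-free U1=0, U2=0, U3=0, U4=0 → 0; observed 0. Eliminates U1 inverted output.
Only U1 stuck-at-0 is consistent with every test.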